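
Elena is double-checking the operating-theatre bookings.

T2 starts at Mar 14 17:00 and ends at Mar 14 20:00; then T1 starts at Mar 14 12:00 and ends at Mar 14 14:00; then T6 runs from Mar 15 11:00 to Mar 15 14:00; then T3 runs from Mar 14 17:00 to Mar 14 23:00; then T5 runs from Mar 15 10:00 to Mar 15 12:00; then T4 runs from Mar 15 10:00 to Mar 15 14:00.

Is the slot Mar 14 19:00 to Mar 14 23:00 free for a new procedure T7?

No — it overlaps T2, T3

T1: ends Mar 14 14:00 at or before T7 starts Mar 14 19:00 → clear.
T2: starts Mar 14 17:00 before T7 ends Mar 14 23:00, and ends Mar 14 20:00 after T7 starts Mar 14 19:00 → overlap.
T3: starts Mar 14 17:00 before T7 ends Mar 14 23:00, and ends Mar 14 23:00 after T7 starts Mar 14 19:00 → overlap.
T4: starts Mar 15 10:00 at or after T7 ends Mar 14 23:00 → clear.
T5: starts Mar 15 10:00 at or after T7 ends Mar 14 23:00 → clear.
T6: starts Mar 15 11:00 at or after T7 ends Mar 14 23:00 → clear.
T7 overlaps T2, T3.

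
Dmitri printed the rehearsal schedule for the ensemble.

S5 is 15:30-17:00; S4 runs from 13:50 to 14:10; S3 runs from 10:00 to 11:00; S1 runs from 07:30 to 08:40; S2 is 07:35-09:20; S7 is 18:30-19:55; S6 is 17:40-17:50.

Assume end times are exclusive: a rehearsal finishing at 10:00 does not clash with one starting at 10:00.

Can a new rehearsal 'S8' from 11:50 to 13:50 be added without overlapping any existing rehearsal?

S1: ends 08:40 at or before S8 starts 11:50 → clear.
S2: ends 09:20 at or before S8 starts 11:50 → clear.
S3: ends 11:00 at or before S8 starts 11:50 → clear.
S4: starts 13:50 at or after S8 ends 13:50 → clear.
S5: starts 15:30 at or after S8 ends 13:50 → clear.
S6: starts 17:40 at or after S8 ends 13:50 → clear.
S7: starts 18:30 at or after S8 ends 13:50 → clear.

Yes — the slot is free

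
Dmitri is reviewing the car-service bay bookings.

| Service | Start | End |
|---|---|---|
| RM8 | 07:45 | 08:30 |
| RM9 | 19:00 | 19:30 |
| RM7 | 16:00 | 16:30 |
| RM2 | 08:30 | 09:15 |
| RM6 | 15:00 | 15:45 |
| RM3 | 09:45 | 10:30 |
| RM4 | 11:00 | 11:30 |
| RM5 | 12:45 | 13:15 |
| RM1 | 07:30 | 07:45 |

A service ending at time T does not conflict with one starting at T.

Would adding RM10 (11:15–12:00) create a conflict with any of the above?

RM1: ends 07:45 at or before RM10 starts 11:15 → clear.
RM8: ends 08:30 at or before RM10 starts 11:15 → clear.
RM2: ends 09:15 at or before RM10 starts 11:15 → clear.
RM3: ends 10:30 at or before RM10 starts 11:15 → clear.
RM4: starts 11:00 before RM10 ends 12:00, and ends 11:30 after RM10 starts 11:15 → overlap.
RM5: starts 12:45 at or after RM10 ends 12:00 → clear.
RM6: starts 15:00 at or after RM10 ends 12:00 → clear.
RM7: starts 16:00 at or after RM10 ends 12:00 → clear.
RM9: starts 19:00 at or after RM10 ends 12:00 → clear.
RM10 overlaps RM4.

Yes — it overlaps RM4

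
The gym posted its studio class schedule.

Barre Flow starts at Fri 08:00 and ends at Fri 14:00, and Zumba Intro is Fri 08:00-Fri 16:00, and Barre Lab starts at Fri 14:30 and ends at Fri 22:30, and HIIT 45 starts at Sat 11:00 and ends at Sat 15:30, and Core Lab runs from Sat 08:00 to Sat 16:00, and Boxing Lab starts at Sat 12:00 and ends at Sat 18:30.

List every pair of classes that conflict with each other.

Sorted by start: Barre Flow, Zumba Intro, Barre Lab, Core Lab, HIIT 45, Boxing Lab.
Zumba Intro starts before Barre Flow ends → Barre Flow and Zumba Intro overlap.
Barre Lab starts after Barre Flow ends, so Barre Flow has no further overlaps.
Barre Lab starts before Zumba Intro ends → Zumba Intro and Barre Lab overlap.
Core Lab starts after Zumba Intro ends, so Zumba Intro has no further overlaps.
Core Lab starts after Barre Lab ends, so Barre Lab has no further overlaps.
HIIT 45 starts before Core Lab ends → Core Lab and HIIT 45 overlap.
Boxing Lab starts before Core Lab ends → Core Lab and Boxing Lab overlap.
Boxing Lab starts before HIIT 45 ends → HIIT 45 and Boxing Lab overlap.

Barre Flow & Zumba Intro, Barre Lab & Zumba Intro, Boxing Lab & Core Lab, Boxing Lab & HIIT 45, Core Lab & HIIT 45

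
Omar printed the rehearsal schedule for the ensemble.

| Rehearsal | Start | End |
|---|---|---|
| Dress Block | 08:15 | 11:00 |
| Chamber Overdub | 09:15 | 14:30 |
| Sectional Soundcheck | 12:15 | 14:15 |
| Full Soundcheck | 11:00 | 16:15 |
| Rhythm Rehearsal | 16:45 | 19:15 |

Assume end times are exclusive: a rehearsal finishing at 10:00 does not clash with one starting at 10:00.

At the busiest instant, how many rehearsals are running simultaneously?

3

Sort all start/end points and keep a running count:
08:15 start Dress Block → 1
09:15 start Chamber Overdub → 2
11:00 end Dress Block → 1
11:00 start Full Soundcheck → 2
12:15 start Sectional Soundcheck → 3
14:15 end Sectional Soundcheck → 2
14:30 end Chamber Overdub → 1
16:15 end Full Soundcheck → 0
16:45 start Rhythm Rehearsal → 1
19:15 end Rhythm Rehearsal → 0
Peak is 3, at 12:15 (Chamber Overdub, Full Soundcheck, Sectional Soundcheck).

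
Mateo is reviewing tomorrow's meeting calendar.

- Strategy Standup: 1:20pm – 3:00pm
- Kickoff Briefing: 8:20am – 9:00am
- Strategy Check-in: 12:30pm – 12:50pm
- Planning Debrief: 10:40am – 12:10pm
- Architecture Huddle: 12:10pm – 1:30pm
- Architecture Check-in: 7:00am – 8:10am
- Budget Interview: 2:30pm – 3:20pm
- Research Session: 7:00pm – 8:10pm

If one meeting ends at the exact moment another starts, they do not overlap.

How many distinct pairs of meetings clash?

3

Sorted by start: Architecture Check-in, Kickoff Briefing, Planning Debrief, Architecture Huddle, Strategy Check-in, Strategy Standup, Budget Interview, Research Session.
Kickoff Briefing starts after Architecture Check-in ends — done with Architecture Check-in.
Planning Debrief starts after Kickoff Briefing ends — done with Kickoff Briefing.
Architecture Huddle starts exactly when Planning Debrief ends (back-to-back, no overlap) — done with Planning Debrief.
Strategy Check-in starts before Architecture Huddle ends → Architecture Huddle and Strategy Check-in overlap.
Strategy Standup starts before Architecture Huddle ends → Architecture Huddle and Strategy Standup overlap.
Budget Interview starts after Architecture Huddle ends — done with Architecture Huddle.
Strategy Standup starts after Strategy Check-in ends — done with Strategy Check-in.
Budget Interview starts before Strategy Standup ends → Strategy Standup and Budget Interview overlap.
Research Session starts after Strategy Standup ends.
Research Session starts after Budget Interview ends.
Overlapping pairs: Architecture Huddle & Strategy Check-in, Architecture Huddle & Strategy Standup, Budget Interview & Strategy Standup — 3 in total.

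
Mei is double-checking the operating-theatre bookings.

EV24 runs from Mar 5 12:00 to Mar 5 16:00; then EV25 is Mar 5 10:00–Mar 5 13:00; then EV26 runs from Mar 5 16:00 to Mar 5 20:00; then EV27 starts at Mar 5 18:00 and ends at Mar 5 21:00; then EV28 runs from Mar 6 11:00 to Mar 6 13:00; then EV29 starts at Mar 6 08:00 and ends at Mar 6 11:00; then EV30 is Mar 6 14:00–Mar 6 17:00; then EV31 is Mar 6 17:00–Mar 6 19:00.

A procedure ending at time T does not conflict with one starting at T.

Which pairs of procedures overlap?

Check each pair: they overlap iff neither finishes before the other starts.
Sorted by start: EV25, EV24, EV26, EV27, EV29, EV28, EV30, EV31.
EV24 starts before EV25 ends → EV25 and EV24 overlap.
EV26 starts after EV25 ends, so nothing later overlaps EV25 either.
EV26 starts exactly when EV24 ends (back-to-back, no overlap), so nothing later overlaps EV24 either.
EV27 starts before EV26 ends → EV26 and EV27 overlap.
EV29 starts after EV26 ends, so nothing later overlaps EV26 either.
EV29 starts after EV27 ends, so nothing later overlaps EV27 either.
EV28 starts exactly when EV29 ends (back-to-back, no overlap), so nothing later overlaps EV29 either.
EV30 starts after EV28 ends, so nothing later overlaps EV28 either.
EV31 starts exactly when EV30 ends (back-to-back, no overlap).

EV24 & EV25, EV26 & EV27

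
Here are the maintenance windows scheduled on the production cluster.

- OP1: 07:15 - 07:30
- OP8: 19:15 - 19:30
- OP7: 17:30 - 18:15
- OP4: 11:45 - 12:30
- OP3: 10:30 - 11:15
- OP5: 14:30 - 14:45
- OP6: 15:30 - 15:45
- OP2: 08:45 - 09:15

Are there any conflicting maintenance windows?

Sorted by start: OP1, OP2, OP3, OP4, OP5, OP6, OP7, OP8.
OP2 starts after OP1 ends; OP1 is clear from here.
OP3 starts after OP2 ends; OP2 is clear from here.
OP4 starts after OP3 ends; OP3 is clear from here.
OP5 starts after OP4 ends; OP4 is clear from here.
OP6 starts after OP5 ends; OP5 is clear from here.
OP7 starts after OP6 ends; OP6 is clear from here.
OP8 starts after OP7 ends.
Every pair is clear; the schedule has no overlaps.

No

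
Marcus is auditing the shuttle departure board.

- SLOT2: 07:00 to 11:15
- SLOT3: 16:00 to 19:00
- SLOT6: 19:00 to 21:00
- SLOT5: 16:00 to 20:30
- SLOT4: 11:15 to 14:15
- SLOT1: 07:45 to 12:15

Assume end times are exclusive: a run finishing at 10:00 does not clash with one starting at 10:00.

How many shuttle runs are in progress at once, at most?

Sweep the timeline, counting +1 at each start and −1 at each end (ends before starts at a tie):
07:00 start SLOT2 → 1
07:45 start SLOT1 → 2
11:15 end SLOT2 → 1
11:15 start SLOT4 → 2
12:15 end SLOT1 → 1
14:15 end SLOT4 → 0
16:00 start SLOT3 → 1
16:00 start SLOT5 → 2
19:00 end SLOT3 → 1
19:00 start SLOT6 → 2
20:30 end SLOT5 → 1
21:00 end SLOT6 → 0
Peak is 2, at 07:45 (SLOT1, SLOT2).

2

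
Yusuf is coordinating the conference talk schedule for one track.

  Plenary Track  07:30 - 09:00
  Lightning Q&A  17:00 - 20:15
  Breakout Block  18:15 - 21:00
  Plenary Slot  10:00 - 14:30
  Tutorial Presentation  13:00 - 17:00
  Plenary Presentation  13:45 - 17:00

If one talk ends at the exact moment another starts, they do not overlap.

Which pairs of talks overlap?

Breakout Block & Lightning Q&A, Plenary Presentation & Plenary Slot, Plenary Presentation & Tutorial Presentation, Plenary Slot & Tutorial Presentation

Check each pair: they overlap iff neither finishes before the other starts.
Sorted by start: Plenary Track, Plenary Slot, Tutorial Presentation, Plenary Presentation, Lightning Q&A, Breakout Block.
Plenary Slot starts after Plenary Track ends, so Plenary Track has no further overlaps.
Tutorial Presentation starts before Plenary Slot ends → Plenary Slot and Tutorial Presentation overlap.
Plenary Presentation starts before Plenary Slot ends → Plenary Slot and Plenary Presentation overlap.
Lightning Q&A starts after Plenary Slot ends, so Plenary Slot has no further overlaps.
Plenary Presentation starts before Tutorial Presentation ends → Tutorial Presentation and Plenary Presentation overlap.
Lightning Q&A starts exactly when Tutorial Presentation ends (back-to-back, no overlap), so Tutorial Presentation has no further overlaps.
Lightning Q&A starts exactly when Plenary Presentation ends (back-to-back, no overlap), so Plenary Presentation has no further overlaps.
Breakout Block starts before Lightning Q&A ends → Lightning Q&A and Breakout Block overlap.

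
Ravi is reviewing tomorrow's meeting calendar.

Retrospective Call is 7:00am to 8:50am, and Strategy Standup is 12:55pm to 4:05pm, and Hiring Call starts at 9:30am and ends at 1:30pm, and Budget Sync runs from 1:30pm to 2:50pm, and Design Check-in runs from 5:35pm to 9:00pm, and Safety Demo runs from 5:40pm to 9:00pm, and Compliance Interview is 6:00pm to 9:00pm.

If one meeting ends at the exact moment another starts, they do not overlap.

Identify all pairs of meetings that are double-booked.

Budget Sync & Strategy Standup, Compliance Interview & Design Check-in, Compliance Interview & Safety Demo, Design Check-in & Safety Demo, Hiring Call & Strategy Standup

Sorted by start: Retrospective Call, Hiring Call, Strategy Standup, Budget Sync, Design Check-in, Safety Demo, Compliance Interview.
Hiring Call starts after Retrospective Call ends — done with Retrospective Call.
Strategy Standup starts before Hiring Call ends → Hiring Call and Strategy Standup overlap.
Budget Sync starts exactly when Hiring Call ends (back-to-back, no overlap) — done with Hiring Call.
Budget Sync starts before Strategy Standup ends → Strategy Standup and Budget Sync overlap.
Design Check-in starts after Strategy Standup ends — done with Strategy Standup.
Design Check-in starts after Budget Sync ends — done with Budget Sync.
Safety Demo starts before Design Check-in ends → Design Check-in and Safety Demo overlap.
Compliance Interview starts before Design Check-in ends → Design Check-in and Compliance Interview overlap.
Compliance Interview starts before Safety Demo ends → Safety Demo and Compliance Interview overlap.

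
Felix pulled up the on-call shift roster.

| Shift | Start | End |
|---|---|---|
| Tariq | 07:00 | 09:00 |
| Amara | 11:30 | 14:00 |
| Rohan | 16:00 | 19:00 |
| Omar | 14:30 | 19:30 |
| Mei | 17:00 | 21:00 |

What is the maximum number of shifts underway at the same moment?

Sort all start/end points and keep a running count:
07:00 start Tariq → 1
09:00 end Tariq → 0
11:30 start Amara → 1
14:00 end Amara → 0
14:30 start Omar → 1
16:00 start Rohan → 2
17:00 start Mei → 3
19:00 end Rohan → 2
19:30 end Omar → 1
21:00 end Mei → 0
Peak is 3, at 17:00 (Mei, Omar, Rohan).

3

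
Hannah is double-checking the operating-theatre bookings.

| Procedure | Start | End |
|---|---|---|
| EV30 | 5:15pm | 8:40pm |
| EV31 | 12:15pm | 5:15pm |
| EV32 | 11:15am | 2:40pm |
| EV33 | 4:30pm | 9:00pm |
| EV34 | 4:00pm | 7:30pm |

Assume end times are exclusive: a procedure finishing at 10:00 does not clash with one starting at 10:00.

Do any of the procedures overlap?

Check each pair: they overlap iff neither finishes before the other starts.
Sorted by start: EV32, EV31, EV34, EV33, EV30.
EV31 starts before EV32 ends → EV32 and EV31 overlap.
That's a conflict, so the schedule is not conflict-free.

Yes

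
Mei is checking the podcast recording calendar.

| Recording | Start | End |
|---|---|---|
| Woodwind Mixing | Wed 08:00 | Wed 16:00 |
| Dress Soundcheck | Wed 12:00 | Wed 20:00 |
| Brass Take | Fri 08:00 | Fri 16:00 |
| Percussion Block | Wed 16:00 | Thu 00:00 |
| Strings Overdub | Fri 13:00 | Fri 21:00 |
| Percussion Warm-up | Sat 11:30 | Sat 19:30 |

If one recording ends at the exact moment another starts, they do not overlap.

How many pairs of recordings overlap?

3

Check each pair: they overlap iff neither finishes before the other starts.
Sorted by start: Woodwind Mixing, Dress Soundcheck, Percussion Block, Brass Take, Strings Overdub, Percussion Warm-up.
Dress Soundcheck starts before Woodwind Mixing ends → Woodwind Mixing and Dress Soundcheck overlap.
Percussion Block starts exactly when Woodwind Mixing ends (back-to-back, no overlap) — done with Woodwind Mixing.
Percussion Block starts before Dress Soundcheck ends → Dress Soundcheck and Percussion Block overlap.
Brass Take starts after Dress Soundcheck ends — done with Dress Soundcheck.
Brass Take starts after Percussion Block ends — done with Percussion Block.
Strings Overdub starts before Brass Take ends → Brass Take and Strings Overdub overlap.
Percussion Warm-up starts after Brass Take ends.
Percussion Warm-up starts after Strings Overdub ends.
Overlapping pairs: Brass Take & Strings Overdub, Dress Soundcheck & Percussion Block, Dress Soundcheck & Woodwind Mixing — 3 in total.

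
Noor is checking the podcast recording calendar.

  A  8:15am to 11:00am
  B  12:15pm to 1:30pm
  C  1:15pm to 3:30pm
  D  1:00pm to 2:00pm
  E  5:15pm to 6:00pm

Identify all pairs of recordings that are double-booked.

B & C, B & D, C & D

Two intervals overlap when each starts before the other ends.
Sorted by start: A, B, D, C, E.
B starts after A ends — done with A.
D starts before B ends → B and D overlap.
C starts before B ends → B and C overlap.
E starts after B ends.
C starts before D ends → D and C overlap.
E starts after D ends.
E starts after C ends.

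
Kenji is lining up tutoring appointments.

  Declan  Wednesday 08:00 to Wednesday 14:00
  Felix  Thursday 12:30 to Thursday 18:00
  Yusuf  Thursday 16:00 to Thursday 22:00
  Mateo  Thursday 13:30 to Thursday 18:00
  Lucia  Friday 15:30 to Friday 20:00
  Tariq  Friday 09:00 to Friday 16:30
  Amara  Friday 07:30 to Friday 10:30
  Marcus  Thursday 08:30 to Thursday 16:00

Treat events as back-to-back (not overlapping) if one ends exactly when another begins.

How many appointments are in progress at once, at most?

Sweep the timeline, counting +1 at each start and −1 at each end (ends before starts at a tie):
Wednesday 08:00 start Declan → 1
Wednesday 14:00 end Declan → 0
Thursday 08:30 start Marcus → 1
Thursday 12:30 start Felix → 2
Thursday 13:30 start Mateo → 3
Thursday 16:00 end Marcus → 2
Thursday 16:00 start Yusuf → 3
Thursday 18:00 end Felix → 2
Thursday 18:00 end Mateo → 1
Thursday 22:00 end Yusuf → 0
Friday 07:30 start Amara → 1
Friday 09:00 start Tariq → 2
Friday 10:30 end Amara → 1
Friday 15:30 start Lucia → 2
Friday 16:30 end Tariq → 1
Friday 20:00 end Lucia → 0
Peak is 3, at Thursday 13:30 (Felix, Marcus, Mateo).

3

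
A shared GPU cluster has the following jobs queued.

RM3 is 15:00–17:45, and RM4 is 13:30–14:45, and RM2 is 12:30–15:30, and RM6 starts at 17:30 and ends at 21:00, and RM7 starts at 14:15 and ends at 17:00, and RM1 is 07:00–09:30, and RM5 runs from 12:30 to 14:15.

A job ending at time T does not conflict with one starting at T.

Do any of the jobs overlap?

Sorted by start: RM1, RM2, RM5, RM4, RM7, RM3, RM6.
RM2 starts after RM1 ends; RM1 is clear from here.
RM5 starts before RM2 ends → RM2 and RM5 overlap.
That's a conflict, so the schedule is not conflict-free.

Yes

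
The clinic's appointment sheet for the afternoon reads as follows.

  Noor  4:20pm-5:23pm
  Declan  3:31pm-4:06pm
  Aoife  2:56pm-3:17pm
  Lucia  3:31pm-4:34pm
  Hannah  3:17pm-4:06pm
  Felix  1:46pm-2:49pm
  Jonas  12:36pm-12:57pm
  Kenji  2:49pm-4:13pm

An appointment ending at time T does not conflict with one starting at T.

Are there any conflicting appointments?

Yes

Check each pair: they overlap iff neither finishes before the other starts.
Sorted by start: Jonas, Felix, Kenji, Aoife, Hannah, Lucia, Declan, Noor.
Felix starts after Jonas ends — done with Jonas.
Kenji starts exactly when Felix ends (back-to-back, no overlap) — done with Felix.
Aoife starts before Kenji ends → Kenji and Aoife overlap.
That's a conflict, so the schedule is not conflict-free.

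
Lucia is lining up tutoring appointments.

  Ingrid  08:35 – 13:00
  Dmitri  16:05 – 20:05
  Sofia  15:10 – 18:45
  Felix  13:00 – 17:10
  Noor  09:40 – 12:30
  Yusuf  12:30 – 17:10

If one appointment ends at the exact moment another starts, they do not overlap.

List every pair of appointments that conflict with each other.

Dmitri & Felix, Dmitri & Sofia, Dmitri & Yusuf, Felix & Sofia, Felix & Yusuf, Ingrid & Noor, Ingrid & Yusuf, Sofia & Yusuf

Sorted by start: Ingrid, Noor, Yusuf, Felix, Sofia, Dmitri.
Noor starts before Ingrid ends → Ingrid and Noor overlap.
Yusuf starts before Ingrid ends → Ingrid and Yusuf overlap.
Felix starts exactly when Ingrid ends (back-to-back, no overlap); Ingrid is clear from here.
Yusuf starts exactly when Noor ends (back-to-back, no overlap); Noor is clear from here.
Felix starts before Yusuf ends → Yusuf and Felix overlap.
Sofia starts before Yusuf ends → Yusuf and Sofia overlap.
Dmitri starts before Yusuf ends → Yusuf and Dmitri overlap.
Sofia starts before Felix ends → Felix and Sofia overlap.
Dmitri starts before Felix ends → Felix and Dmitri overlap.
Dmitri starts before Sofia ends → Sofia and Dmitri overlap.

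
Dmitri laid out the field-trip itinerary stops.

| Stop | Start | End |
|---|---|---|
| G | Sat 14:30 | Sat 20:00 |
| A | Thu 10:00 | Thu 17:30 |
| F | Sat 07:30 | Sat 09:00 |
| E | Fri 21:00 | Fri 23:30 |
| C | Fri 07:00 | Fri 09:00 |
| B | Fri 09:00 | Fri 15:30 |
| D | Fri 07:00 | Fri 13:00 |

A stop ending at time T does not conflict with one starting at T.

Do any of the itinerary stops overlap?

Sorted by start: A, C, D, B, E, F, G.
C starts after A ends — done with A.
D starts before C ends → C and D overlap.
That's a conflict, so the schedule is not conflict-free.

Yes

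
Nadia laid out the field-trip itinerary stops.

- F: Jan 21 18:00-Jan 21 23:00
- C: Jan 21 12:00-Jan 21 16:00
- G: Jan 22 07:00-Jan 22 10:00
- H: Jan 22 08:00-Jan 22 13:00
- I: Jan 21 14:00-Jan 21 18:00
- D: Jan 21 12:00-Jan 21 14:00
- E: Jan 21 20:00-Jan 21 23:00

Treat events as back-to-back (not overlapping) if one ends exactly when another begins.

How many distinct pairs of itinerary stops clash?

4

Two intervals overlap when each starts before the other ends.
Sorted by start: C, D, I, F, E, G, H.
D starts before C ends → C and D overlap.
I starts before C ends → C and I overlap.
F starts after C ends — done with C.
I starts exactly when D ends (back-to-back, no overlap) — done with D.
F starts exactly when I ends (back-to-back, no overlap) — done with I.
E starts before F ends → F and E overlap.
G starts after F ends — done with F.
G starts after E ends — done with E.
H starts before G ends → G and H overlap.
Overlapping pairs: C & D, C & I, E & F, G & H — 4 in total.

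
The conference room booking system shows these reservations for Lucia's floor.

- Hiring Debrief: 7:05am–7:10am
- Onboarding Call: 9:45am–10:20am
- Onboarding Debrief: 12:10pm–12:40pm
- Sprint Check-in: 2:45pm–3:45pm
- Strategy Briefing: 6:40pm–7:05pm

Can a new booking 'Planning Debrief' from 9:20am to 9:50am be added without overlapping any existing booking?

No — it overlaps Onboarding Call

Hiring Debrief: ends 7:10am at or before Planning Debrief starts 9:20am → clear.
Onboarding Call: starts 9:45am before Planning Debrief ends 9:50am, and ends 10:20am after Planning Debrief starts 9:20am → overlap.
Onboarding Debrief: starts 12:10pm at or after Planning Debrief ends 9:50am → clear.
Sprint Check-in: starts 2:45pm at or after Planning Debrief ends 9:50am → clear.
Strategy Briefing: starts 6:40pm at or after Planning Debrief ends 9:50am → clear.
Planning Debrief overlaps Onboarding Call.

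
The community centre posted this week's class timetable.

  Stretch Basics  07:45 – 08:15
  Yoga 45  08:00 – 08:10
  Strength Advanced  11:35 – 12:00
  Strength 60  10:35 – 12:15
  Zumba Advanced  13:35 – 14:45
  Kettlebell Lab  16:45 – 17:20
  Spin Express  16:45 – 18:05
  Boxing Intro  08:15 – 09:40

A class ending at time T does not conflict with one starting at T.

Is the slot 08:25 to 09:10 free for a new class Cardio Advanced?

Stretch Basics: ends 08:15 at or before Cardio Advanced starts 08:25 → clear.
Yoga 45: ends 08:10 at or before Cardio Advanced starts 08:25 → clear.
Boxing Intro: starts 08:15 before Cardio Advanced ends 09:10, and ends 09:40 after Cardio Advanced starts 08:25 → overlap.
Strength 60: starts 10:35 at or after Cardio Advanced ends 09:10 → clear.
Strength Advanced: starts 11:35 at or after Cardio Advanced ends 09:10 → clear.
Zumba Advanced: starts 13:35 at or after Cardio Advanced ends 09:10 → clear.
Kettlebell Lab: starts 16:45 at or after Cardio Advanced ends 09:10 → clear.
Spin Express: starts 16:45 at or after Cardio Advanced ends 09:10 → clear.
Cardio Advanced overlaps Boxing Intro.

No — it overlaps Boxing Intro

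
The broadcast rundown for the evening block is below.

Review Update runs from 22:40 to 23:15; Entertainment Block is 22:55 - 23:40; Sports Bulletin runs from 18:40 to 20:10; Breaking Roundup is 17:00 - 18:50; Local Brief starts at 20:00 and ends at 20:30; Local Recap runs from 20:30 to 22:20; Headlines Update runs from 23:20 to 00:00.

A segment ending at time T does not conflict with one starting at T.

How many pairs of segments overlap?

Sorted by start: Breaking Roundup, Sports Bulletin, Local Brief, Local Recap, Review Update, Entertainment Block, Headlines Update.
Sports Bulletin starts before Breaking Roundup ends → Breaking Roundup and Sports Bulletin overlap.
Local Brief starts after Breaking Roundup ends; Breaking Roundup is clear from here.
Local Brief starts before Sports Bulletin ends → Sports Bulletin and Local Brief overlap.
Local Recap starts after Sports Bulletin ends; Sports Bulletin is clear from here.
Local Recap starts exactly when Local Brief ends (back-to-back, no overlap); Local Brief is clear from here.
Review Update starts after Local Recap ends; Local Recap is clear from here.
Entertainment Block starts before Review Update ends → Review Update and Entertainment Block overlap.
Headlines Update starts after Review Update ends.
Headlines Update starts before Entertainment Block ends → Entertainment Block and Headlines Update overlap.
Overlapping pairs: Breaking Roundup & Sports Bulletin, Entertainment Block & Headlines Update, Entertainment Block & Review Update, Local Brief & Sports Bulletin — 4 in total.

4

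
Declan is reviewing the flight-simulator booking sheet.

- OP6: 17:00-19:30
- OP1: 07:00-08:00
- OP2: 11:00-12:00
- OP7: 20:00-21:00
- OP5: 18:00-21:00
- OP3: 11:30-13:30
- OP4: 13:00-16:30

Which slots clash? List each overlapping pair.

Sorted by start: OP1, OP2, OP3, OP4, OP6, OP5, OP7.
OP2 starts after OP1 ends — done with OP1.
OP3 starts before OP2 ends → OP2 and OP3 overlap.
OP4 starts after OP2 ends — done with OP2.
OP4 starts before OP3 ends → OP3 and OP4 overlap.
OP6 starts after OP3 ends — done with OP3.
OP6 starts after OP4 ends — done with OP4.
OP5 starts before OP6 ends → OP6 and OP5 overlap.
OP7 starts after OP6 ends.
OP7 starts before OP5 ends → OP5 and OP7 overlap.

OP2 & OP3, OP3 & OP4, OP5 & OP6, OP5 & OP7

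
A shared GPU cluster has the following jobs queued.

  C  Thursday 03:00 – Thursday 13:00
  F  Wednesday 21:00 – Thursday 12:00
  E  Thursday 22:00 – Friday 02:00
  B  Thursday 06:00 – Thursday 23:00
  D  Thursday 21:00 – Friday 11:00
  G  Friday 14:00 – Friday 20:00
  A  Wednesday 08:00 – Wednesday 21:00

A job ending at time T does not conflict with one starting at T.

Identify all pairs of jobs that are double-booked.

B & C, B & D, B & E, B & F, C & F, D & E

Sorted by start: A, F, C, B, D, E, G.
F starts exactly when A ends (back-to-back, no overlap); A is clear from here.
C starts before F ends → F and C overlap.
B starts before F ends → F and B overlap.
D starts after F ends; F is clear from here.
B starts before C ends → C and B overlap.
D starts after C ends; C is clear from here.
D starts before B ends → B and D overlap.
E starts before B ends → B and E overlap.
G starts after B ends.
E starts before D ends → D and E overlap.
G starts after D ends.
G starts after E ends.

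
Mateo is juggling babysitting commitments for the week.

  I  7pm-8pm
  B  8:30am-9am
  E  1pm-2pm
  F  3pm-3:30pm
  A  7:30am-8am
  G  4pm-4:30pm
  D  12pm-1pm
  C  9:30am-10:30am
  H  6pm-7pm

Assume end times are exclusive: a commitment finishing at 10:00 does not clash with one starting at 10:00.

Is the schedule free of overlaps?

Yes

Sorted by start: A, B, C, D, E, F, G, H, I.
B starts after A ends; A is clear from here.
C starts after B ends; B is clear from here.
D starts after C ends; C is clear from here.
E starts exactly when D ends (back-to-back, no overlap); D is clear from here.
F starts after E ends; E is clear from here.
G starts after F ends; F is clear from here.
H starts after G ends; G is clear from here.
I starts exactly when H ends (back-to-back, no overlap).
Every pair is clear; the schedule has no overlaps.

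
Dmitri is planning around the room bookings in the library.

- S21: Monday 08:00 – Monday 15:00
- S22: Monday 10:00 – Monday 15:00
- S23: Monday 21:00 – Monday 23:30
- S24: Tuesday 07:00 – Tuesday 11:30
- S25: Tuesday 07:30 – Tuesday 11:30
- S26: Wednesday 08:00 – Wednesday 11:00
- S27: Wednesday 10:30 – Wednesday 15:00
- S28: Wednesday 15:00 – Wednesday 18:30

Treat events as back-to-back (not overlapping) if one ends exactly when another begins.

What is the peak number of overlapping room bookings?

Sweep the timeline, counting +1 at each start and −1 at each end (ends before starts at a tie):
Monday 08:00 start S21 → 1
Monday 10:00 start S22 → 2
Monday 15:00 end S21 → 1
Monday 15:00 end S22 → 0
Monday 21:00 start S23 → 1
Monday 23:30 end S23 → 0
Tuesday 07:00 start S24 → 1
Tuesday 07:30 start S25 → 2
Tuesday 11:30 end S24 → 1
Tuesday 11:30 end S25 → 0
Wednesday 08:00 start S26 → 1
Wednesday 10:30 start S27 → 2
Wednesday 11:00 end S26 → 1
Wednesday 15:00 end S27 → 0
Wednesday 15:00 start S28 → 1
Wednesday 18:30 end S28 → 0
Peak is 2, at Monday 10:00 (S21, S22).

2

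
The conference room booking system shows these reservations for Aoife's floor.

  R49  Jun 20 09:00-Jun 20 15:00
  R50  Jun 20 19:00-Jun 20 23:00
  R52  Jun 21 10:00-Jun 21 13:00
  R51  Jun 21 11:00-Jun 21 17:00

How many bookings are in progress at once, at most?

Walk through starts and ends in time order (an end at T is processed before a start at T):
Jun 20 09:00 start R49 → 1
Jun 20 15:00 end R49 → 0
Jun 20 19:00 start R50 → 1
Jun 20 23:00 end R50 → 0
Jun 21 10:00 start R52 → 1
Jun 21 11:00 start R51 → 2
Jun 21 13:00 end R52 → 1
Jun 21 17:00 end R51 → 0
Peak is 2, at Jun 21 11:00 (R51, R52).

2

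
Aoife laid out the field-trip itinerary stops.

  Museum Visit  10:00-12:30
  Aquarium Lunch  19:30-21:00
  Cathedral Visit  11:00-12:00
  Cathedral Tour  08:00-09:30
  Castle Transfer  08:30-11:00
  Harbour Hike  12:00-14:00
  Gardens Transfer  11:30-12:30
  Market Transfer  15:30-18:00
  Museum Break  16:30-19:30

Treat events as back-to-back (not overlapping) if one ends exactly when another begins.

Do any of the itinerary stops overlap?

Yes

Sorted by start: Cathedral Tour, Castle Transfer, Museum Visit, Cathedral Visit, Gardens Transfer, Harbour Hike, Market Transfer, Museum Break, Aquarium Lunch.
Castle Transfer starts before Cathedral Tour ends → Cathedral Tour and Castle Transfer overlap.
That's a conflict, so the schedule is not conflict-free.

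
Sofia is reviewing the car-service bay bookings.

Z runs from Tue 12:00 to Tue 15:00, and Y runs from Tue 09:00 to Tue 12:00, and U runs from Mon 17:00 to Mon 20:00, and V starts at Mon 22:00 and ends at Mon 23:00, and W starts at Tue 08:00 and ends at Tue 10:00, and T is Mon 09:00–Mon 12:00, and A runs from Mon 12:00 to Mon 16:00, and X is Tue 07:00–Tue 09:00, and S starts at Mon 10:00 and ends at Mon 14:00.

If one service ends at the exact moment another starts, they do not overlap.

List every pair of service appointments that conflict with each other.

A & S, S & T, W & X, W & Y

Check each pair: they overlap iff neither finishes before the other starts.
Sorted by start: T, S, A, U, V, X, W, Y, Z.
S starts before T ends → T and S overlap.
A starts exactly when T ends (back-to-back, no overlap); T is clear from here.
A starts before S ends → S and A overlap.
U starts after S ends; S is clear from here.
U starts after A ends; A is clear from here.
V starts after U ends; U is clear from here.
X starts after V ends; V is clear from here.
W starts before X ends → X and W overlap.
Y starts exactly when X ends (back-to-back, no overlap); X is clear from here.
Y starts before W ends → W and Y overlap.
Z starts after W ends.
Z starts exactly when Y ends (back-to-back, no overlap).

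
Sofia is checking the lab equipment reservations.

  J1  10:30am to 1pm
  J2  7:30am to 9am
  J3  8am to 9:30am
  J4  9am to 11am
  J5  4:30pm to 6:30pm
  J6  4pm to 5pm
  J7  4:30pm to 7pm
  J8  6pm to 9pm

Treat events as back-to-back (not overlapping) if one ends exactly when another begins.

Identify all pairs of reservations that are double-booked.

J1 & J4, J2 & J3, J3 & J4, J5 & J6, J5 & J7, J5 & J8, J6 & J7, J7 & J8

Sorted by start: J2, J3, J4, J1, J6, J5, J7, J8.
J3 starts before J2 ends → J2 and J3 overlap.
J4 starts exactly when J2 ends (back-to-back, no overlap); J2 is clear from here.
J4 starts before J3 ends → J3 and J4 overlap.
J1 starts after J3 ends; J3 is clear from here.
J1 starts before J4 ends → J4 and J1 overlap.
J6 starts after J4 ends; J4 is clear from here.
J6 starts after J1 ends; J1 is clear from here.
J5 starts before J6 ends → J6 and J5 overlap.
J7 starts before J6 ends → J6 and J7 overlap.
J8 starts after J6 ends.
J7 starts before J5 ends → J5 and J7 overlap.
J8 starts before J5 ends → J5 and J8 overlap.
J8 starts before J7 ends → J7 and J8 overlap.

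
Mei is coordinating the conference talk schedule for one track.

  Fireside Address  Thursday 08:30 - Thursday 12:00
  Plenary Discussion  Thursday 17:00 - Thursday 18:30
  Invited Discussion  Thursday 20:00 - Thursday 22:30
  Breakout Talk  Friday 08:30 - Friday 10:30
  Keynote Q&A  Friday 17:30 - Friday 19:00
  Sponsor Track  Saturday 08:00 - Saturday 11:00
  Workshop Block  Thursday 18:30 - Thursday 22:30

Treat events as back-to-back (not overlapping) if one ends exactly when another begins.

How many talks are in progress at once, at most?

Walk through starts and ends in time order (an end at T is processed before a start at T):
Thursday 08:30 start Fireside Address → 1
Thursday 12:00 end Fireside Address → 0
Thursday 17:00 start Plenary Discussion → 1
Thursday 18:30 end Plenary Discussion → 0
Thursday 18:30 start Workshop Block → 1
Thursday 20:00 start Invited Discussion → 2
Thursday 22:30 end Invited Discussion → 1
Thursday 22:30 end Workshop Block → 0
Friday 08:30 start Breakout Talk → 1
Friday 10:30 end Breakout Talk → 0
Friday 17:30 start Keynote Q&A → 1
Friday 19:00 end Keynote Q&A → 0
Saturday 08:00 start Sponsor Track → 1
Saturday 11:00 end Sponsor Track → 0
Peak is 2, at Thursday 20:00 (Invited Discussion, Workshop Block).

2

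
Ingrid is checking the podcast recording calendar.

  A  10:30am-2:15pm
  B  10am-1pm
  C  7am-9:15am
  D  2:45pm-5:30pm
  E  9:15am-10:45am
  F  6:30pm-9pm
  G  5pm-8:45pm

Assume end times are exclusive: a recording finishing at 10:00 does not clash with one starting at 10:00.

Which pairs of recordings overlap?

Sorted by start: C, E, B, A, D, G, F.
E starts exactly when C ends (back-to-back, no overlap) — done with C.
B starts before E ends → E and B overlap.
A starts before E ends → E and A overlap.
D starts after E ends — done with E.
A starts before B ends → B and A overlap.
D starts after B ends — done with B.
D starts after A ends — done with A.
G starts before D ends → D and G overlap.
F starts after D ends.
F starts before G ends → G and F overlap.

A & B, A & E, B & E, D & G, F & G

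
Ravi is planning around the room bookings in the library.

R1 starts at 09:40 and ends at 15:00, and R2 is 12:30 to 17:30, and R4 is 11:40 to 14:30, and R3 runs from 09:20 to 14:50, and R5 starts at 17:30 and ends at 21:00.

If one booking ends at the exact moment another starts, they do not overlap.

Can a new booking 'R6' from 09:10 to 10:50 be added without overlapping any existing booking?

No — it overlaps R1, R3

R3: starts 09:20 before R6 ends 10:50, and ends 14:50 after R6 starts 09:10 → overlap.
R1: starts 09:40 before R6 ends 10:50, and ends 15:00 after R6 starts 09:10 → overlap.
R4: starts 11:40 at or after R6 ends 10:50 → clear.
R2: starts 12:30 at or after R6 ends 10:50 → clear.
R5: starts 17:30 at or after R6 ends 10:50 → clear.
R6 overlaps R1, R3.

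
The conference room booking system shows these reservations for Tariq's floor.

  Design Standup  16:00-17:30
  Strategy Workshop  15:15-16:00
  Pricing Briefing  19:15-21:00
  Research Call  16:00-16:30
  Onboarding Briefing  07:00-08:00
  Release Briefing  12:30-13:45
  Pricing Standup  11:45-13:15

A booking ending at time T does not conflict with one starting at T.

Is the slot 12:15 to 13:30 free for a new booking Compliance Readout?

Onboarding Briefing: ends 08:00 at or before Compliance Readout starts 12:15 → clear.
Pricing Standup: starts 11:45 before Compliance Readout ends 13:30, and ends 13:15 after Compliance Readout starts 12:15 → overlap.
Release Briefing: starts 12:30 before Compliance Readout ends 13:30, and ends 13:45 after Compliance Readout starts 12:15 → overlap.
Strategy Workshop: starts 15:15 at or after Compliance Readout ends 13:30 → clear.
Design Standup: starts 16:00 at or after Compliance Readout ends 13:30 → clear.
Research Call: starts 16:00 at or after Compliance Readout ends 13:30 → clear.
Pricing Briefing: starts 19:15 at or after Compliance Readout ends 13:30 → clear.
Compliance Readout overlaps Release Briefing, Pricing Standup.

No — it overlaps Pricing Standup, Release Briefing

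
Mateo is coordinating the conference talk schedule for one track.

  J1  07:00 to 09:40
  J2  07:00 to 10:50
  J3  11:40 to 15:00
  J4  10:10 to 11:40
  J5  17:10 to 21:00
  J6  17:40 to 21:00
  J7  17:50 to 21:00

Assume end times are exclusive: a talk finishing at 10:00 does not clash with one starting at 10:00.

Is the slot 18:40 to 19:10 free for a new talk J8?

J1: ends 09:40 at or before J8 starts 18:40 → clear.
J2: ends 10:50 at or before J8 starts 18:40 → clear.
J4: ends 11:40 at or before J8 starts 18:40 → clear.
J3: ends 15:00 at or before J8 starts 18:40 → clear.
J5: starts 17:10 before J8 ends 19:10, and ends 21:00 after J8 starts 18:40 → overlap.
J6: starts 17:40 before J8 ends 19:10, and ends 21:00 after J8 starts 18:40 → overlap.
J7: starts 17:50 before J8 ends 19:10, and ends 21:00 after J8 starts 18:40 → overlap.
J8 overlaps J5, J6, J7.

No — it overlaps J5, J6, J7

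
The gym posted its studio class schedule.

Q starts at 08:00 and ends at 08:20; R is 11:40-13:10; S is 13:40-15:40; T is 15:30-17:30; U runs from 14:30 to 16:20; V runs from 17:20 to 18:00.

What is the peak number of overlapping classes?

Walk through starts and ends in time order (an end at T is processed before a start at T):
08:00 start Q → 1
08:20 end Q → 0
11:40 start R → 1
13:10 end R → 0
13:40 start S → 1
14:30 start U → 2
15:30 start T → 3
15:40 end S → 2
16:20 end U → 1
17:20 start V → 2
17:30 end T → 1
18:00 end V → 0
Peak is 3, at 15:30 (S, T, U).

3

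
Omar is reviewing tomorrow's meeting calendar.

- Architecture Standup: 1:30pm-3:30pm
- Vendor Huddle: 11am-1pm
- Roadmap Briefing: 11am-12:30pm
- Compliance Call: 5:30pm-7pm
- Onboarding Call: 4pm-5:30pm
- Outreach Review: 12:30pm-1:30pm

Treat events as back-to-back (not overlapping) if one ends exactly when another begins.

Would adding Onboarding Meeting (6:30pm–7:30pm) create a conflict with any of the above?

Vendor Huddle: ends 1pm at or before Onboarding Meeting starts 6:30pm → clear.
Roadmap Briefing: ends 12:30pm at or before Onboarding Meeting starts 6:30pm → clear.
Outreach Review: ends 1:30pm at or before Onboarding Meeting starts 6:30pm → clear.
Architecture Standup: ends 3:30pm at or before Onboarding Meeting starts 6:30pm → clear.
Onboarding Call: ends 5:30pm at or before Onboarding Meeting starts 6:30pm → clear.
Compliance Call: starts 5:30pm before Onboarding Meeting ends 7:30pm, and ends 7pm after Onboarding Meeting starts 6:30pm → overlap.
Onboarding Meeting overlaps Compliance Call.

Yes — it overlaps Compliance Call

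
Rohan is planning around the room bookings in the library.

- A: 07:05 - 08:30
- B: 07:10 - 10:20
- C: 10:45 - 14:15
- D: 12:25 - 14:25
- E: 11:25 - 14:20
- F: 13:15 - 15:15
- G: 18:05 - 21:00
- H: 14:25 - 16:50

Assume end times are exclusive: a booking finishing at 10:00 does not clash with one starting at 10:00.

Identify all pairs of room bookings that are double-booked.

Check each pair: they overlap iff neither finishes before the other starts.
Sorted by start: A, B, C, E, D, F, H, G.
B starts before A ends → A and B overlap.
C starts after A ends, so A has no further overlaps.
C starts after B ends, so B has no further overlaps.
E starts before C ends → C and E overlap.
D starts before C ends → C and D overlap.
F starts before C ends → C and F overlap.
H starts after C ends, so C has no further overlaps.
D starts before E ends → E and D overlap.
F starts before E ends → E and F overlap.
H starts after E ends, so E has no further overlaps.
F starts before D ends → D and F overlap.
H starts exactly when D ends (back-to-back, no overlap), so D has no further overlaps.
H starts before F ends → F and H overlap.
G starts after F ends.
G starts after H ends.

A & B, C & D, C & E, C & F, D & E, D & F, E & F, F & H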